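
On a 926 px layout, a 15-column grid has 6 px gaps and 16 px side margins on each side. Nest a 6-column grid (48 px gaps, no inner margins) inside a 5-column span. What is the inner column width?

9 px

Take off 32 px of margins, leaving 894 px.
15c + 14·6 = 894 → 15c = 810 → c = 54 px.
5-column span = 5·54 + 4·6 = 294 px.
Subtracting 5 gaps of 48 leaves 54 for 6 columns, so d = 9 px.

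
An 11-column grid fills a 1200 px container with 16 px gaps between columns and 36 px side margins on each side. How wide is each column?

88 px

Subtract both margins: 1200 − 2·36 = 1128 px.
Subtracting 10 gaps of 16 leaves 968 for 11 columns, so c = 88 px.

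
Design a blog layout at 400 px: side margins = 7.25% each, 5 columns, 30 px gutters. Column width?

400 × (1 − 2·7.25%) = 400 × 85.5% = 342 px for the columns.
Subtracting 4 gutters of 30 leaves 222 for 5 columns, so c = 44.4 px.

44.4 px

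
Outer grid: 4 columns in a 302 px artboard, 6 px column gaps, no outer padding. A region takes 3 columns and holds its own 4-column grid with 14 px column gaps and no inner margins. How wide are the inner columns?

45.75 px

4c + 3·6 = 302 → 4c = 284 → c = 71 px.
Span of 3: 3·71 + 2·6 = 213 + 12 = 225 px.
4d + 3·14 = 225 → 4d = 183 → d = 45.75 px.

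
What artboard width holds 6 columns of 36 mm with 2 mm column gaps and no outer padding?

226 mm

Total width: 6·36 + 5·2 = 226 mm.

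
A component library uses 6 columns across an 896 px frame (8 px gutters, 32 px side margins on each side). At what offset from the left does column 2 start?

172 px

Subtract both margins: 896 − 2·32 = 832 px.
6c + 5·8 = 832 → 6c = 792 → c = 132 px.
Each column+gutter stride is 140 px; 1 of them past the 32 px margin is 32 + 140 = 172 px.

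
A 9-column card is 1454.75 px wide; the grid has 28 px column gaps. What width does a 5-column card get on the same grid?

795.75 px

1454.75 − 8·28 = 1230.75; ÷9 gives c = 136.75 px.
5 columns plus 4 column gaps: 683.75 + 112 = 795.75 px.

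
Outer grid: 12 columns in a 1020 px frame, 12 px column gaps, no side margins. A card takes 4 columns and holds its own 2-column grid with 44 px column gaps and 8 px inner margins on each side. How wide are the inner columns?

Subtracting 11 column gaps of 12 leaves 888 for 12 columns, so c = 74 px.
4 columns plus 3 column gaps: 296 + 36 = 332 px.
Inner content = 332 − 2·8 = 316 px.
316 − 1·44 = 272; ÷2 gives d = 136 px.

136 px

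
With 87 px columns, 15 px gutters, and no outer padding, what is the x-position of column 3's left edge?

204 px

Each column+gutter stride is 102 px; with no margin, 2 of them is 204 px.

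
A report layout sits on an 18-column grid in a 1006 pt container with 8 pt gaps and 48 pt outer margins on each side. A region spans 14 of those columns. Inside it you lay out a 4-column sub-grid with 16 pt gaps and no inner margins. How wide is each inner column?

164.5 pt

Subtract both margins: 1006 − 2·48 = 910 pt.
910 − 17·8 = 774; ÷18 gives c = 43 pt.
Span of 14: 14·43 + 13·8 = 602 + 104 = 706 pt.
4d + 3·16 = 706 → 4d = 658 → d = 164.5 pt.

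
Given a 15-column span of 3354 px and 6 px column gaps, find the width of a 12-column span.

15 columns + 14 column gaps: 15c + 14·6 = 3354.
15c = 3354 − 84 = 3270, so c = 218 px.
12-column span = 12·218 + 11·6 = 2682 px.

2682 px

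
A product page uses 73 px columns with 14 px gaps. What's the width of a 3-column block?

247 px

Span of 3: 3·73 + 2·14 = 219 + 28 = 247 px.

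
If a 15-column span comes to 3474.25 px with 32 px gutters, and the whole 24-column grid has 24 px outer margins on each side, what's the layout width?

5626 px

Subtracting 14 gutters of 32 leaves 3026.25 for 15 columns, so c = 201.75 px.
Layout = 2·24 + 24·201.75 + 23·32 = 48 + 4842 + 736 = 5626 px.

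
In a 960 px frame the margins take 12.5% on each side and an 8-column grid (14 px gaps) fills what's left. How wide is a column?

Each margin = 12.5% of 960 = 120 px; content = 960 − 2·120 = 720 px.
720 − 7·14 = 622; ÷8 gives c = 77.75 px.

77.75 px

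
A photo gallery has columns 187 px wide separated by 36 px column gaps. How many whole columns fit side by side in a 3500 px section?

15 columns

k columns need k·187 + (k−1)·36 = k·223 − 36.
k·223 − 36 ≤ 3500 → k ≤ 3536 / 223 ≈ 15.86, so k = 15.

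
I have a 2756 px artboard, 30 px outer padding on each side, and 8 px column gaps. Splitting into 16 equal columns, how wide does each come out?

Take off 60 px of margins, leaving 2696 px.
2696 − 15·8 = 2576; ÷16 gives c = 161 px.

161 px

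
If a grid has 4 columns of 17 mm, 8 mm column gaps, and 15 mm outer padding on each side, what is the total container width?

Adding margins, columns and gutters: 30 + 68 + 24 = 122 mm.

122 mm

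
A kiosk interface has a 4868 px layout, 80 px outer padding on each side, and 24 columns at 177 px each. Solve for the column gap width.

Inside the margins: 4868 − 160 = 4708 px.
24·177 + 23g = 4708 → 23g = 460 → g = 20 px.

20 px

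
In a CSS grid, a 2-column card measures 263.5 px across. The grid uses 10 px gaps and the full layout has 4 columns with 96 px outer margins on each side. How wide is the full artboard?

263.5 − 1·10 = 253.5; ÷2 gives c = 126.75 px.
Adding margins, columns and gutters: 192 + 507 + 30 = 729 px.

729 px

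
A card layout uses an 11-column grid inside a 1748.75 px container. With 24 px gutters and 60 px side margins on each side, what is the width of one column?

Subtract both margins: 1748.75 − 2·60 = 1628.75 px.
1628.75 − 10·24 = 1388.75; ÷11 gives c = 126.25 px.

126.25 px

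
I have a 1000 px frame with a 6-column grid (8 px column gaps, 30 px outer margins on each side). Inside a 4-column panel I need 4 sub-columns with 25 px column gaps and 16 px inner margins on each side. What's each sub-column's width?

Inside the margins: 1000 − 60 = 940 px.
940 − 5·8 = 900; ÷6 gives c = 150 px.
Span of 4: 4·150 + 3·8 = 600 + 24 = 624 px.
Inner content = 624 − 2·16 = 592 px.
592 − 3·25 = 517; ÷4 gives d = 129.25 px.

129.25 px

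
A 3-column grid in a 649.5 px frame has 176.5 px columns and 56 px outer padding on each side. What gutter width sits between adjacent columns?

4 px

Take off 112 px of margins, leaving 537.5 px.
3 columns take 3·176.5 = 529.5 px; remaining 8 splits into 2 gutters.
g = 8 / 2 = 4 px.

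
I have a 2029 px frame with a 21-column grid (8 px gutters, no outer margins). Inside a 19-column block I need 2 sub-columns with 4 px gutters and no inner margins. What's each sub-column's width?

915.5 px

21 columns + 20 gutters: 21c + 20·8 = 2029.
21c = 2029 − 160 = 1869, so c = 89 px.
Span of 19: 19·89 + 18·8 = 1691 + 144 = 1835 px.
2 columns + 1 gutter: 2d + 1·4 = 1835.
2d = 1835 − 4 = 1831, so d = 915.5 px.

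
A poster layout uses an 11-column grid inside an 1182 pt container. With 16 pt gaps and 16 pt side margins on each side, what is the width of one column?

Inside the margins: 1182 − 32 = 1150 pt.
11 columns + 10 gaps: 11c + 10·16 = 1150.
11c = 1150 − 160 = 990, so c = 90 pt.

90 pt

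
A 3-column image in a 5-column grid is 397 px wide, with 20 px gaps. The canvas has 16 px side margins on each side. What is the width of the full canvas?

707 px

397 − 2·20 = 357; ÷3 gives c = 119 px.
Total width: 2·16 + 5·119 + 4·20 = 707 px.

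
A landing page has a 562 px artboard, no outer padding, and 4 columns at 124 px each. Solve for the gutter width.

22 px

Columns use 496 px, leaving 66 px across 3 gutters = 22 px each.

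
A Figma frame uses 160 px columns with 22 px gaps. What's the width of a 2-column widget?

342 px

2-column span = 2·160 + 1·22 = 342 px.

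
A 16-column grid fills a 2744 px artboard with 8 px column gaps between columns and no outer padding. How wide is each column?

16c + 15·8 = 2744 → 16c = 2624 → c = 164 px.

164 px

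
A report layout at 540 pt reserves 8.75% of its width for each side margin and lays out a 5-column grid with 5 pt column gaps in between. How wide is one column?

85.1 pt

Margins: 8.75% × 540 = 47.25 pt each, so content = 540 − 94.5 = 445.5 pt.
Subtracting 4 column gaps of 5 leaves 425.5 for 5 columns, so c = 85.1 pt.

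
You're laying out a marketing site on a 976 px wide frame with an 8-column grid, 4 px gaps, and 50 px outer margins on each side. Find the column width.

Subtract both margins: 976 − 2·50 = 876 px.
Subtracting 7 gaps of 4 leaves 848 for 8 columns, so c = 106 px.

106 px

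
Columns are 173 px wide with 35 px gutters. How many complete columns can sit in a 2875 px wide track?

13 columns

k columns need k·173 + (k−1)·35 = k·208 − 35.
k·208 − 35 ≤ 2875 → k ≤ 2910 / 208 ≈ 13.99, so k = 13.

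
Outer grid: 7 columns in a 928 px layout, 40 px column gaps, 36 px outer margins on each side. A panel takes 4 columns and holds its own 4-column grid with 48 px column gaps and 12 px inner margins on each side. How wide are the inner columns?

Take off 72 px of margins, leaving 856 px.
7c + 6·40 = 856 → 7c = 616 → c = 88 px.
4-column span = 4·88 + 3·40 = 472 px.
Inner content = 472 − 2·12 = 448 px.
Subtracting 3 column gaps of 48 leaves 304 for 4 columns, so d = 76 px.

76 px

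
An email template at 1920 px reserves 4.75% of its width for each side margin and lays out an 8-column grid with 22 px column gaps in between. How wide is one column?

Each margin = 4.75% of 1920 = 91.2 px; content = 1920 − 2·91.2 = 1737.6 px.
Subtracting 7 column gaps of 22 leaves 1583.6 for 8 columns, so c = 197.95 px.

197.95 px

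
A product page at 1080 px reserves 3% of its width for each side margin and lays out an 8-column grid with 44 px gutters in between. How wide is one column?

Each margin = 3% of 1080 = 32.4 px; content = 1080 − 2·32.4 = 1015.2 px.
8 columns + 7 gutters: 8c + 7·44 = 1015.2.
8c = 1015.2 − 308 = 707.2, so c = 88.4 px.

88.4 px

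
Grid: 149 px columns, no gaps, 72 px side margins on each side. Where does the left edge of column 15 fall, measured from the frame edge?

Column 15 starts at margin + 14·(column + gutter) = 72 + 14·149 = 2158 px.

2158 px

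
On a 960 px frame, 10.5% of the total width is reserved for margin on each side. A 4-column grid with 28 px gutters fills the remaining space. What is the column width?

168.6 px

960 × (1 − 2·10.5%) = 960 × 79% = 758.4 px for the columns.
758.4 − 3·28 = 674.4; ÷4 gives c = 168.6 px.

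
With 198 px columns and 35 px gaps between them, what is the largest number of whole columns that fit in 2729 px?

11 columns

Each extra column adds 198 + 35 = 233 px.
(2729 + 35) / 233 = 11.86, so 11 columns fit.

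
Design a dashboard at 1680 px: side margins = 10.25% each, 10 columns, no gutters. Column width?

133.56 px

1680 × (1 − 2·10.25%) = 1680 × 79.5% = 1335.6 px for the columns.
1335.6 / 10 = 133.56 px per column.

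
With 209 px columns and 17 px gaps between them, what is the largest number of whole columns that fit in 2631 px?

11 columns: 11·209 + 10·17 = 2469 px ≤ 2631.
12 columns: 2695 px > 2631. So 11.

11 columns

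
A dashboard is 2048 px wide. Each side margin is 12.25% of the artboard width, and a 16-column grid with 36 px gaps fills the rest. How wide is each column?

Each margin = 12.25% of 2048 = 250.88 px; content = 2048 − 2·250.88 = 1546.24 px.
1546.24 − 15·36 = 1006.24; ÷16 gives c = 62.89 px.

62.89 px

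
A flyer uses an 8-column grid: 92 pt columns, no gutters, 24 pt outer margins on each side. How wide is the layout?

784 pt

Layout = 2·24 + 8·92 = 48 + 736 = 784 pt.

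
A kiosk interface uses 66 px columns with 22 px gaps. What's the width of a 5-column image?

418 px

5-column span = 5·66 + 4·22 = 418 px.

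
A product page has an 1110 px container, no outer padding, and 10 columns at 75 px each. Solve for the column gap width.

40 px

10 columns take 10·75 = 750 px; remaining 360 splits into 9 column gaps.
g = 360 / 9 = 40 px.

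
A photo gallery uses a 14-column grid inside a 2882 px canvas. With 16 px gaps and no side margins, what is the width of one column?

14c + 13·16 = 2882 → 14c = 2674 → c = 191 px.

191 px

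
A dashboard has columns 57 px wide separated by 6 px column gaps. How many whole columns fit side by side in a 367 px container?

5 columns: 5·57 + 4·6 = 309 px ≤ 367.
6 columns: 372 px > 367. So 5.

5 columns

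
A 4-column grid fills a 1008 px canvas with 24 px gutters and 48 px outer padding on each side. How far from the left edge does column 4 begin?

750 px

Inside the margins: 1008 − 96 = 912 px.
4 columns + 3 gutters: 4c + 3·24 = 912.
4c = 912 − 72 = 840, so c = 210 px.
Before column 4: the margin + 3 columns + 3 gutters.
Offset = 48 + 3·(210 + 24) = 48 + 702 = 750 px.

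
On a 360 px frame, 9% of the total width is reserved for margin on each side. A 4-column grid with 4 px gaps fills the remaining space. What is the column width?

Margins: 9% × 360 = 32.4 px each, so content = 360 − 64.8 = 295.2 px.
4 columns + 3 gaps: 4c + 3·4 = 295.2.
4c = 295.2 − 12 = 283.2, so c = 70.8 px.

70.8 px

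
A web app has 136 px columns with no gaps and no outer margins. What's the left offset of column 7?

816 px

Each column+gutter stride is 136 px; with no margin, 6 of them is 816 px.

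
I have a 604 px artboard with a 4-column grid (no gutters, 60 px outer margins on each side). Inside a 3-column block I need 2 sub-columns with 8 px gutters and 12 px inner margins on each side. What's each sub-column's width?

165.5 px

Take off 120 px of margins, leaving 484 px.
With no gutters, each column is 484/4 = 121 px.
With no gutters, 3 columns span 3·121 = 363 px.
Inner content = 363 − 2·12 = 339 px.
2 columns + 1 gutter: 2d + 1·8 = 339.
2d = 339 − 8 = 331, so d = 165.5 px.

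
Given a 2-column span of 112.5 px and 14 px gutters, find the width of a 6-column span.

365.5 px

Subtracting 1 gutter of 14 leaves 98.5 for 2 columns, so c = 49.25 px.
6 columns plus 5 gutters: 295.5 + 70 = 365.5 px.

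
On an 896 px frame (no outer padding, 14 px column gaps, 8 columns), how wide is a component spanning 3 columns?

327.25 px

8c + 7·14 = 896 → 8c = 798 → c = 99.75 px.
3 columns plus 2 column gaps: 299.25 + 28 = 327.25 px.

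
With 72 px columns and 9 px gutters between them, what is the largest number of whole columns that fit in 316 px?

4 columns

4 columns: 4·72 + 3·9 = 315 px ≤ 316.
5 columns: 396 px > 316. So 4.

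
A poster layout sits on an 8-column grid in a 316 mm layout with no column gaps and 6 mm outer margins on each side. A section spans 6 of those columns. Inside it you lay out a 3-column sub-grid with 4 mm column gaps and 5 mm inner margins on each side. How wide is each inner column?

70 mm

Inside the margins: 316 − 12 = 304 mm.
304 / 8 = 38 mm per column.
With no column gaps, 6 columns span 6·38 = 228 mm.
Inner content = 228 − 2·5 = 218 mm.
3d + 2·4 = 218 → 3d = 210 → d = 70 mm.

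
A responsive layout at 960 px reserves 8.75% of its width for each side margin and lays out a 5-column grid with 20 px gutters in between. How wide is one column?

142.4 px

960 × (1 − 2·8.75%) = 960 × 82.5% = 792 px for the columns.
Subtracting 4 gutters of 20 leaves 712 for 5 columns, so c = 142.4 px.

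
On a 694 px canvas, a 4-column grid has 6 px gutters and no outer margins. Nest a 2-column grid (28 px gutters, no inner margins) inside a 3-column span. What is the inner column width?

245.5 px

4 columns + 3 gutters: 4c + 3·6 = 694.
4c = 694 − 18 = 676, so c = 169 px.
3 columns plus 2 gutters: 507 + 12 = 519 px.
2d + 1·28 = 519 → 2d = 491 → d = 245.5 px.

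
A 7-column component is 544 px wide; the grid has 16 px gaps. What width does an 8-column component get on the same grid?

Subtracting 6 gaps of 16 leaves 448 for 7 columns, so c = 64 px.
Span of 8: 8·64 + 7·16 = 512 + 112 = 624 px.

624 px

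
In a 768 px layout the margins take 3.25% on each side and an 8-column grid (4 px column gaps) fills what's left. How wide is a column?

Each margin = 3.25% of 768 = 24.96 px; content = 768 − 2·24.96 = 718.08 px.
718.08 − 7·4 = 690.08; ÷8 gives c = 86.26 px.

86.26 px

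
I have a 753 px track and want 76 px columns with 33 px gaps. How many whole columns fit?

7 columns: 7·76 + 6·33 = 730 px ≤ 753.
8 columns: 839 px > 753. So 7.

7 columns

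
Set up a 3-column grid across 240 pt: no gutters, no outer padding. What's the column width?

80 pt

With no gutters, each column is 240/3 = 80 pt.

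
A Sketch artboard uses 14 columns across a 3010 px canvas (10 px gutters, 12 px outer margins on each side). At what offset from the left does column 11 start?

Take off 24 px of margins, leaving 2986 px.
14c + 13·10 = 2986 → 14c = 2856 → c = 204 px.
Each column+gutter stride is 214 px; 10 of them past the 12 px margin is 12 + 2140 = 2152 px.

2152 px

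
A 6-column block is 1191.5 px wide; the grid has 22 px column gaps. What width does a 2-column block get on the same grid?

6 columns + 5 column gaps: 6c + 5·22 = 1191.5.
6c = 1191.5 − 110 = 1081.5, so c = 180.25 px.
Span of 2: 2·180.25 + 1·22 = 360.5 + 22 = 382.5 px.

382.5 px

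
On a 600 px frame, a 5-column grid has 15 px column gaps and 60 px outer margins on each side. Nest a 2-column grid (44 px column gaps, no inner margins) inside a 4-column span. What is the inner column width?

168.5 px

Outer content = 600 − 2·60 = 480 px.
480 − 4·15 = 420; ÷5 gives c = 84 px.
4-column span = 4·84 + 3·15 = 381 px.
Subtracting 1 column gap of 44 leaves 337 for 2 columns, so d = 168.5 px.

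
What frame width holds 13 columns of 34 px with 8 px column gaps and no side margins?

Total width: 13·34 + 12·8 = 538 px.

538 px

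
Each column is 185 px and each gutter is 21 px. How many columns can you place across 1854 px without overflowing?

k columns need k·185 + (k−1)·21 = k·206 − 21.
k·206 − 21 ≤ 1854 → k ≤ 1875 / 206 ≈ 9.10, so k = 9.

9 columns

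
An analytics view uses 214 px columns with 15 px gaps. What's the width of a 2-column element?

Span of 2: 2·214 + 1·15 = 428 + 15 = 443 px.

443 px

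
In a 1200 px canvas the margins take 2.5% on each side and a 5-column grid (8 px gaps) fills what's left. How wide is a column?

221.6 px

Each margin = 2.5% of 1200 = 30 px; content = 1200 − 2·30 = 1140 px.
1140 − 4·8 = 1108; ÷5 gives c = 221.6 px.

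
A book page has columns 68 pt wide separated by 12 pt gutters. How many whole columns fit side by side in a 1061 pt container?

13 columns

k columns need k·68 + (k−1)·12 = k·80 − 12.
k·80 − 12 ≤ 1061 → k ≤ 1073 / 80 ≈ 13.41, so k = 13.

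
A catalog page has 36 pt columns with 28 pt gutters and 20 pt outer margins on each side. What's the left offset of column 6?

340 pt

Column 6 starts at margin + 5·(column + gutter) = 20 + 5·64 = 340 pt.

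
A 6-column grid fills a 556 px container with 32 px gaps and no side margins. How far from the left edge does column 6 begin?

490 px

6c + 5·32 = 556 → 6c = 396 → c = 66 px.
Before column 6: 5 columns + 5 gaps.
Offset = 5·(66 + 32) = 5·98 = 490 px.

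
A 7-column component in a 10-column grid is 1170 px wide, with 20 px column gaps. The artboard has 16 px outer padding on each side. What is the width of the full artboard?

7 columns + 6 column gaps: 7c + 6·20 = 1170.
7c = 1170 − 120 = 1050, so c = 150 px.
Total width: 2·16 + 10·150 + 9·20 = 1712 px.

1712 px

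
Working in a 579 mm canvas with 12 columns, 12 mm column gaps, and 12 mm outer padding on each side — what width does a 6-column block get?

Take off 24 mm of margins, leaving 555 mm.
555 − 11·12 = 423; ÷12 gives c = 35.25 mm.
Span of 6: 6·35.25 + 5·12 = 211.5 + 60 = 271.5 mm.

271.5 mm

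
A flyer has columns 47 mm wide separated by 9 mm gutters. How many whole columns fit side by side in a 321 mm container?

5 columns

k columns need k·47 + (k−1)·9 = k·56 − 9.
k·56 − 9 ≤ 321 → k ≤ 330 / 56 ≈ 5.89, so k = 5.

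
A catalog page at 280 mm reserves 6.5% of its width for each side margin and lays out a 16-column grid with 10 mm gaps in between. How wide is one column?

Each margin = 6.5% of 280 = 18.2 mm; content = 280 − 2·18.2 = 243.6 mm.
16c + 15·10 = 243.6 → 16c = 93.6 → c = 5.85 mm.

5.85 mm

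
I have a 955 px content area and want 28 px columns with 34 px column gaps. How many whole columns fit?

15 columns: 15·28 + 14·34 = 896 px ≤ 955.
16 columns: 958 px > 955. So 15.

15 columns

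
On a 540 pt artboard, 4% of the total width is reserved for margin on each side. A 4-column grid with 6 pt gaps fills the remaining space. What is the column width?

Each margin = 4% of 540 = 21.6 pt; content = 540 − 2·21.6 = 496.8 pt.
496.8 − 3·6 = 478.8; ÷4 gives c = 119.7 pt.

119.7 pt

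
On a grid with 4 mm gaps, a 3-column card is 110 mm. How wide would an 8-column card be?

3c + 2·4 = 110 → 3c = 102 → c = 34 mm.
8 columns plus 7 gaps: 272 + 28 = 300 mm.

300 mm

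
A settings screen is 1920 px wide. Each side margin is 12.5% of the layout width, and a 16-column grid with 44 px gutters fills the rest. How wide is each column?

1920 × (1 − 2·12.5%) = 1920 × 75% = 1440 px for the columns.
16 columns + 15 gutters: 16c + 15·44 = 1440.
16c = 1440 − 660 = 780, so c = 48.75 px.

48.75 px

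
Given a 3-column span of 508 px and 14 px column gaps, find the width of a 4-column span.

682 px

3 columns + 2 column gaps: 3c + 2·14 = 508.
3c = 508 − 28 = 480, so c = 160 px.
4 columns plus 3 column gaps: 640 + 42 = 682 px.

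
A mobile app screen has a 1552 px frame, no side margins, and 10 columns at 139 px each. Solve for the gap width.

18 px

10·139 + 9g = 1552 → 9g = 162 → g = 18 px.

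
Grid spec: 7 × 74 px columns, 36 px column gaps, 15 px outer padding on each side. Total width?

764 px

Frame = 2·15 + 7·74 + 6·36 = 30 + 518 + 216 = 764 px.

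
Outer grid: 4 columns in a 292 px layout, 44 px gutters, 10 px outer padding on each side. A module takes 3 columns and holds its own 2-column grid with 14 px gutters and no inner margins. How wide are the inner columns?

Inside the margins: 292 − 20 = 272 px.
Subtracting 3 gutters of 44 leaves 140 for 4 columns, so c = 35 px.
3-column span = 3·35 + 2·44 = 193 px.
2 columns + 1 gutter: 2d + 1·14 = 193.
2d = 193 − 14 = 179, so d = 89.5 px.

89.5 px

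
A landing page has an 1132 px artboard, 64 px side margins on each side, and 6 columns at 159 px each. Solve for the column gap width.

10 px

Content width = 1132 − 2·64 = 1004 px.
Columns use 954 px, leaving 50 px across 5 column gaps = 10 px each.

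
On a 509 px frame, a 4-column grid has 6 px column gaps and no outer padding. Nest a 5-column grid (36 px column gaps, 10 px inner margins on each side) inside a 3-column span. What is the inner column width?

43.25 px

4c + 3·6 = 509 → 4c = 491 → c = 122.75 px.
3-column span = 3·122.75 + 2·6 = 380.25 px.
Inner content = 380.25 − 2·10 = 360.25 px.
5d + 4·36 = 360.25 → 5d = 216.25 → d = 43.25 px.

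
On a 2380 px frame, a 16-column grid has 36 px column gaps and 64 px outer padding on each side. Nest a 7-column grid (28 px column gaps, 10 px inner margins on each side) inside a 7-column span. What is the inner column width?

111 px

Take off 128 px of margins, leaving 2252 px.
Subtracting 15 column gaps of 36 leaves 1712 for 16 columns, so c = 107 px.
7 columns plus 6 column gaps: 749 + 216 = 965 px.
Inner content = 965 − 2·10 = 945 px.
7d + 6·28 = 945 → 7d = 777 → d = 111 px.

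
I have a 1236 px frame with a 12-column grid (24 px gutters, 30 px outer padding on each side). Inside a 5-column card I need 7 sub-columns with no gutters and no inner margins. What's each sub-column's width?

Inside the margins: 1236 − 60 = 1176 px.
1176 − 11·24 = 912; ÷12 gives c = 76 px.
5-column span = 5·76 + 4·24 = 476 px.
7d = 476 → d = 68 px.

68 px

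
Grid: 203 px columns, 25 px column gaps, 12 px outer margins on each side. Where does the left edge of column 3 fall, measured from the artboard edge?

468 px

Column 3 starts at margin + 2·(column + gutter) = 12 + 2·228 = 468 px.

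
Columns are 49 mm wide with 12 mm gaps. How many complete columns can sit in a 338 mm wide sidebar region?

k columns need k·49 + (k−1)·12 = k·61 − 12.
k·61 − 12 ≤ 338 → k ≤ 350 / 61 ≈ 5.74, so k = 5.

5 columns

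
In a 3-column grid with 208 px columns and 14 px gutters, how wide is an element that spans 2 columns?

430 px

2-column span = 2·208 + 1·14 = 430 px.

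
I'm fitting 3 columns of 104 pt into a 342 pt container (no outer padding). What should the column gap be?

Columns use 312 pt, leaving 30 pt across 2 column gaps = 15 pt each.

15 pt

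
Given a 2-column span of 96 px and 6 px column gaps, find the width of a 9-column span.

Subtracting 1 column gap of 6 leaves 90 for 2 columns, so c = 45 px.
9 columns plus 8 column gaps: 405 + 48 = 453 px.

453 px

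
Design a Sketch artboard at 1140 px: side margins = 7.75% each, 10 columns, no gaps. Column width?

Margins: 7.75% × 1140 = 88.35 px each, so content = 1140 − 176.7 = 963.3 px.
10c = 963.3 → c = 96.33 px.

96.33 px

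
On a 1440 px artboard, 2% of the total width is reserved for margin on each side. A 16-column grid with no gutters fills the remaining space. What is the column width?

Each margin = 2% of 1440 = 28.8 px; content = 1440 − 2·28.8 = 1382.4 px.
1382.4 / 16 = 86.4 px per column.

86.4 px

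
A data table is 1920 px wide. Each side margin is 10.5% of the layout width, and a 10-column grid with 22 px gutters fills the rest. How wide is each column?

Each margin = 10.5% of 1920 = 201.6 px; content = 1920 − 2·201.6 = 1516.8 px.
10c + 9·22 = 1516.8 → 10c = 1318.8 → c = 131.88 px.

131.88 px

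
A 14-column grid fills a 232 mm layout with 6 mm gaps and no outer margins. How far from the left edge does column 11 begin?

14 columns + 13 gaps: 14c + 13·6 = 232.
14c = 232 − 78 = 154, so c = 11 mm.
Each column+gutter stride is 17 mm; with no margin, 10 of them is 170 mm.

170 mm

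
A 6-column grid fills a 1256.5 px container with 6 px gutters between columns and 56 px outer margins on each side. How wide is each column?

185.75 px

Take off 112 px of margins, leaving 1144.5 px.
1144.5 − 5·6 = 1114.5; ÷6 gives c = 185.75 px.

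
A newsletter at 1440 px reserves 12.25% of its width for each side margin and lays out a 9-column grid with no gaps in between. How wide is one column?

Each margin = 12.25% of 1440 = 176.4 px; content = 1440 − 2·176.4 = 1087.2 px.
With no gaps, each column is 1087.2/9 = 120.8 px.

120.8 px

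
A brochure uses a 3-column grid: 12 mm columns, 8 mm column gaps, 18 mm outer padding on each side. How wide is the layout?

Total width: 2·18 + 3·12 + 2·8 = 88 mm.

88 mm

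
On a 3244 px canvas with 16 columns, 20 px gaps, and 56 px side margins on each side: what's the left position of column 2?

253 px

Take off 112 px of margins, leaving 3132 px.
16 columns + 15 gaps: 16c + 15·20 = 3132.
16c = 3132 − 300 = 2832, so c = 177 px.
Each column+gutter stride is 197 px; 1 of them past the 56 px margin is 56 + 197 = 253 px.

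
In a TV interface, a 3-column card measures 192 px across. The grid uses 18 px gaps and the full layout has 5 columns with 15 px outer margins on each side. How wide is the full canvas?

Subtracting 2 gaps of 18 leaves 156 for 3 columns, so c = 52 px.
Canvas = 2·15 + 5·52 + 4·18 = 30 + 260 + 72 = 362 px.

362 px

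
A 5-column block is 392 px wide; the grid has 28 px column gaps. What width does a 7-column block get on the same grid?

560 px

392 − 4·28 = 280; ÷5 gives c = 56 px.
Span of 7: 7·56 + 6·28 = 392 + 168 = 560 px.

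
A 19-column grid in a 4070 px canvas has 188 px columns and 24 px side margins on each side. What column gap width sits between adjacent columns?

25 px

Content width = 4070 − 2·24 = 4022 px.
19 columns take 19·188 = 3572 px; remaining 450 splits into 18 column gaps.
g = 450 / 18 = 25 px.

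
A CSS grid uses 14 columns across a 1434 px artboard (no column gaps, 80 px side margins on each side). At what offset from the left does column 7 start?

626 px

Subtract both margins: 1434 − 2·80 = 1274 px.
1274 / 14 = 91 px per column.
Each column+gutter stride is 91 px; 6 of them past the 80 px margin is 80 + 546 = 626 px.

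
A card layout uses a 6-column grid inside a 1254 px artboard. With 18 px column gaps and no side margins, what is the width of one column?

6c + 5·18 = 1254 → 6c = 1164 → c = 194 px.

194 px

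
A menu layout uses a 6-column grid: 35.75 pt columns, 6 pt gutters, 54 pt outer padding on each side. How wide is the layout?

Adding margins, columns and gutters: 108 + 214.5 + 30 = 352.5 pt.

352.5 pt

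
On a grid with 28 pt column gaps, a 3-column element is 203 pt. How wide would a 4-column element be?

280 pt

3 columns + 2 column gaps: 3c + 2·28 = 203.
3c = 203 − 56 = 147, so c = 49 pt.
Span of 4: 4·49 + 3·28 = 196 + 84 = 280 pt.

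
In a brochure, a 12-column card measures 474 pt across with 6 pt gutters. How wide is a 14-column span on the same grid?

554 pt

Subtracting 11 gutters of 6 leaves 408 for 12 columns, so c = 34 pt.
14-column span = 14·34 + 13·6 = 554 pt.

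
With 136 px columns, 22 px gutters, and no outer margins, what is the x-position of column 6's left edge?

No margin, so column 6 starts at 5·(column + gutter) = 5·158 = 790 px.

790 px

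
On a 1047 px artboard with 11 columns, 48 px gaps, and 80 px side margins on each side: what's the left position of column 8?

Take off 160 px of margins, leaving 887 px.
887 − 10·48 = 407; ÷11 gives c = 37 px.
Before column 8: the margin + 7 columns + 7 gaps.
Offset = 80 + 7·(37 + 48) = 80 + 595 = 675 px.

675 px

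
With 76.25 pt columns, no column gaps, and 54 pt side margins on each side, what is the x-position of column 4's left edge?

Each column+gutter stride is 76.25 pt; 3 of them past the 54 pt margin is 54 + 228.75 = 282.75 pt.

282.75 pt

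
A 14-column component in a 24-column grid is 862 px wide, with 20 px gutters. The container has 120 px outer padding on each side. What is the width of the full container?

14 columns + 13 gutters: 14c + 13·20 = 862.
14c = 862 − 260 = 602, so c = 43 px.
Container = 2·120 + 24·43 + 23·20 = 240 + 1032 + 460 = 1732 px.

1732 px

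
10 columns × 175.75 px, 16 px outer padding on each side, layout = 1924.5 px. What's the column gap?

15 px

Subtract both margins: 1924.5 − 2·16 = 1892.5 px.
10 columns take 10·175.75 = 1757.5 px; remaining 135 splits into 9 column gaps.
g = 135 / 9 = 15 px.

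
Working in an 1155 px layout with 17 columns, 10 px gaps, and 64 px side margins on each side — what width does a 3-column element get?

173 px

Subtract both margins: 1155 − 2·64 = 1027 px.
17 columns + 16 gaps: 17c + 16·10 = 1027.
17c = 1027 − 160 = 867, so c = 51 px.
3-column span = 3·51 + 2·10 = 173 px.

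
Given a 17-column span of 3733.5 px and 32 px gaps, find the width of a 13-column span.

17c + 16·32 = 3733.5 → 17c = 3221.5 → c = 189.5 px.
Span of 13: 13·189.5 + 12·32 = 2463.5 + 384 = 2847.5 px.

2847.5 px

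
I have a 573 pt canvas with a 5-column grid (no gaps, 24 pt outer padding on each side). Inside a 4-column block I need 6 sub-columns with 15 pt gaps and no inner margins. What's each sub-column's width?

57.5 pt

Inside the margins: 573 − 48 = 525 pt.
With no gaps, each column is 525/5 = 105 pt.
With no gaps, 4 columns span 4·105 = 420 pt.
6d + 5·15 = 420 → 6d = 345 → d = 57.5 pt.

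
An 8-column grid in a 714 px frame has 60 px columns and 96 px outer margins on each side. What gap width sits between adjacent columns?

Content width = 714 − 2·96 = 522 px.
8·60 + 7g = 522 → 7g = 42 → g = 6 px.

6 px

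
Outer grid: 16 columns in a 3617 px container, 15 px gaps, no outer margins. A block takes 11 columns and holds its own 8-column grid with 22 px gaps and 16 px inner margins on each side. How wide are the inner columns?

287 px

16c + 15·15 = 3617 → 16c = 3392 → c = 212 px.
Span of 11: 11·212 + 10·15 = 2332 + 150 = 2482 px.
Inner content = 2482 − 2·16 = 2450 px.
8d + 7·22 = 2450 → 8d = 2296 → d = 287 px.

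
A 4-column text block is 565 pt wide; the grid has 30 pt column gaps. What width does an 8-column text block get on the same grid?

1160 pt

4c + 3·30 = 565 → 4c = 475 → c = 118.75 pt.
8 columns plus 7 column gaps: 950 + 210 = 1160 pt.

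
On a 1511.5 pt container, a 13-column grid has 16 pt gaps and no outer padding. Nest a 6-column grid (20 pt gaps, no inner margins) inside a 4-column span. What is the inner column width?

Subtracting 12 gaps of 16 leaves 1319.5 for 13 columns, so c = 101.5 pt.
4-column span = 4·101.5 + 3·16 = 454 pt.
6d + 5·20 = 454 → 6d = 354 → d = 59 pt.

59 pt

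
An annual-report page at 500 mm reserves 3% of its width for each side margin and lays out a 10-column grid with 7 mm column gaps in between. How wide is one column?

500 × (1 − 2·3%) = 500 × 94% = 470 mm for the columns.
470 − 9·7 = 407; ÷10 gives c = 40.7 mm.

40.7 mm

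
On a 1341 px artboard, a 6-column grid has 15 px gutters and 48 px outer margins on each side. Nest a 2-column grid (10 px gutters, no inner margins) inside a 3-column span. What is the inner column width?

Take off 96 px of margins, leaving 1245 px.
1245 − 5·15 = 1170; ÷6 gives c = 195 px.
Span of 3: 3·195 + 2·15 = 585 + 30 = 615 px.
615 − 1·10 = 605; ÷2 gives d = 302.5 px.

302.5 px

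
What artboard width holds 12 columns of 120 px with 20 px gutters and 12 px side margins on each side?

Total width: 2·12 + 12·120 + 11·20 = 1684 px.

1684 px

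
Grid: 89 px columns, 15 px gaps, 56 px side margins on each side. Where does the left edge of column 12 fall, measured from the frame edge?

1200 px

Column 12 starts at margin + 11·(column + gutter) = 56 + 11·104 = 1200 px.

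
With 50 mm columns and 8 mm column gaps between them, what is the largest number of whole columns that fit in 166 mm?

k columns need k·50 + (k−1)·8 = k·58 − 8.
k·58 − 8 ≤ 166 → k ≤ 174 / 58 ≈ 3.00, so k = 3.

3 columns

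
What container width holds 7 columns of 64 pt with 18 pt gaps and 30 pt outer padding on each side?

616 pt

Container = 2·30 + 7·64 + 6·18 = 60 + 448 + 108 = 616 pt.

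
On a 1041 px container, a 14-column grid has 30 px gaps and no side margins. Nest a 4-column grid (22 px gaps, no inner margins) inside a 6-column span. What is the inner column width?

14c + 13·30 = 1041 → 14c = 651 → c = 46.5 px.
6 columns plus 5 gaps: 279 + 150 = 429 px.
Subtracting 3 gaps of 22 leaves 363 for 4 columns, so d = 90.75 px.

90.75 px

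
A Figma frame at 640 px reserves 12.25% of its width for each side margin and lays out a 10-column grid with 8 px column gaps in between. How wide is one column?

640 × (1 − 2·12.25%) = 640 × 75.5% = 483.2 px for the columns.
483.2 − 9·8 = 411.2; ÷10 gives c = 41.12 px.

41.12 px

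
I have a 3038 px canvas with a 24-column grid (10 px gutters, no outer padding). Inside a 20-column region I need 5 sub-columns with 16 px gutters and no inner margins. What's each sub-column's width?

24 columns + 23 gutters: 24c + 23·10 = 3038.
24c = 3038 − 230 = 2808, so c = 117 px.
20-column span = 20·117 + 19·10 = 2530 px.
5d + 4·16 = 2530 → 5d = 2466 → d = 493.2 px.

493.2 px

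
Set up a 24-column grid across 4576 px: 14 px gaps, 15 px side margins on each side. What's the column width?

176 px

Content width = 4576 − 2·15 = 4546 px.
Subtracting 23 gaps of 14 leaves 4224 for 24 columns, so c = 176 px.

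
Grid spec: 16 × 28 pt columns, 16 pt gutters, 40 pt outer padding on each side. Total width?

768 pt

Adding margins, columns and gutters: 80 + 448 + 240 = 768 pt.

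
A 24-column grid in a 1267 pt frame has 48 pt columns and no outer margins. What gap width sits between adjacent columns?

5 pt

Columns use 1152 pt, leaving 115 pt across 23 gaps = 5 pt each.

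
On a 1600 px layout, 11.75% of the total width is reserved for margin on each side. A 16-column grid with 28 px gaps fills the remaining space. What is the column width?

Margins: 11.75% × 1600 = 188 px each, so content = 1600 − 376 = 1224 px.
Subtracting 15 gaps of 28 leaves 804 for 16 columns, so c = 50.25 px.

50.25 px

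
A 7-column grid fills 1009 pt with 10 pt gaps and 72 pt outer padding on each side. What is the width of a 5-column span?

615 pt

Subtract both margins: 1009 − 2·72 = 865 pt.
7c + 6·10 = 865 → 7c = 805 → c = 115 pt.
Span of 5: 5·115 + 4·10 = 575 + 40 = 615 pt.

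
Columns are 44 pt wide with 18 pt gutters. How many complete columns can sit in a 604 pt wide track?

k columns need k·44 + (k−1)·18 = k·62 − 18.
k·62 − 18 ≤ 604 → k ≤ 622 / 62 ≈ 10.03, so k = 10.

10 columns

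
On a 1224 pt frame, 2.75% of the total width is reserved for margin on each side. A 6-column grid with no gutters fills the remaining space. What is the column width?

192.78 pt

Each margin = 2.75% of 1224 = 33.66 pt; content = 1224 − 2·33.66 = 1156.68 pt.
6c = 1156.68 → c = 192.78 pt.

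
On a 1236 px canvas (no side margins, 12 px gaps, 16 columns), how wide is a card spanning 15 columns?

1158 px

16 columns + 15 gaps: 16c + 15·12 = 1236.
16c = 1236 − 180 = 1056, so c = 66 px.
Span of 15: 15·66 + 14·12 = 990 + 168 = 1158 px.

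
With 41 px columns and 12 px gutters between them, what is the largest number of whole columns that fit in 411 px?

7 columns

Each extra column adds 41 + 12 = 53 px.
(411 + 12) / 53 = 7.98, so 7 columns fit.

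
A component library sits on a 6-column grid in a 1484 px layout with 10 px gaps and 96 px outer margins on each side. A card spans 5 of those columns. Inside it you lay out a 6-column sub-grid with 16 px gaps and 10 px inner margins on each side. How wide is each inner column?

Subtract both margins: 1484 − 2·96 = 1292 px.
6c + 5·10 = 1292 → 6c = 1242 → c = 207 px.
5-column span = 5·207 + 4·10 = 1075 px.
Inner content = 1075 − 2·10 = 1055 px.
Subtracting 5 gaps of 16 leaves 975 for 6 columns, so d = 162.5 px.

162.5 px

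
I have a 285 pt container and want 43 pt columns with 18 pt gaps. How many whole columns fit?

4 columns

4 columns: 4·43 + 3·18 = 226 pt ≤ 285.
5 columns: 287 pt > 285. So 4.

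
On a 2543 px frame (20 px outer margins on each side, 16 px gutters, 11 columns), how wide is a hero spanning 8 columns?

1816 px

Inside the margins: 2543 − 40 = 2503 px.
2503 − 10·16 = 2343; ÷11 gives c = 213 px.
Span of 8: 8·213 + 7·16 = 1704 + 112 = 1816 px.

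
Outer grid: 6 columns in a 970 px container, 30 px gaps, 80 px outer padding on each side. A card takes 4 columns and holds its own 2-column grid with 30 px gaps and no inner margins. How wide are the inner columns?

250 px

Subtract both margins: 970 − 2·80 = 810 px.
6 columns + 5 gaps: 6c + 5·30 = 810.
6c = 810 − 150 = 660, so c = 110 px.
4-column span = 4·110 + 3·30 = 530 px.
530 − 1·30 = 500; ÷2 gives d = 250 px.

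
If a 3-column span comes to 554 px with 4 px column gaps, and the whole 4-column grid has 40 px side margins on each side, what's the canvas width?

Subtracting 2 column gaps of 4 leaves 546 for 3 columns, so c = 182 px.
Adding margins, columns and gutters: 80 + 728 + 12 = 820 px.

820 px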